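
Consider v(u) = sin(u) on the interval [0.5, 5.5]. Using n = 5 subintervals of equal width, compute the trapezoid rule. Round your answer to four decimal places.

Δu = (5.5 − 0.5)/5 = 1.
v(0.5) ≈ 0.4794, v(1.5) ≈ 0.9975, v(2.5) ≈ 0.5985, v(3.5) ≈ -0.3508, v(4.5) ≈ -0.9775, v(5.5) ≈ -0.7055.
T_5 = (Δu/2)·[v(u_0) + 2v(u_1) + ... + 2v(u_{4}) + v(u_5)].
Sum ≈ 0.1546.

0.1546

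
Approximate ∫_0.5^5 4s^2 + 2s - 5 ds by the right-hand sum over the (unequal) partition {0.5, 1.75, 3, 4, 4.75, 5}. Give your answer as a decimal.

Subinterval widths: 1.25, 1.25, 1, 0.75, 0.25.
Right endpoints: 1.75, 3, 4, 4.75, 5.
f(1.75) = 10.75, f(3) = 37, f(4) = 67, f(4.75) = 94.75, f(5) = 105.
Sum = Σ Δs_i · f(s_i).
Sum = 224.

224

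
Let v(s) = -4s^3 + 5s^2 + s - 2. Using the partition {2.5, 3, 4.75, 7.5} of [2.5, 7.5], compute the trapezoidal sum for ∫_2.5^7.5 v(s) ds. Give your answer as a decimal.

-2708

Subinterval widths: 0.5, 1.75, 2.75.
v(2.5) = -30.75, v(3) = -62, v(4.75) = -313.125, v(7.5) = -1400.75.
On each subinterval the trapezoid contributes (Δs_i/2)·[v(s_{i-1}) + v(s_i)].
Sum = -2708.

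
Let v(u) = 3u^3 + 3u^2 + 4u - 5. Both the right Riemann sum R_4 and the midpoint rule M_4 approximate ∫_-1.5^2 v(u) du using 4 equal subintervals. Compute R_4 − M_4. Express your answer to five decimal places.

26.86865

R_4 ≈ 31.2744141.
M_4 ≈ 4.4057617.
R_4 − M_4 ≈ 26.86865.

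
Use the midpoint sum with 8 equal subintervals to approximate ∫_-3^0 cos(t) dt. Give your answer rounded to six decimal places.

Δt = (0 − (-3))/8 = 0.375.
Midpoints: -2.8125, -2.4375, -2.0625, -1.6875, -1.3125, -0.9375, -0.5625, -0.1875.
f(-2.8125) ≈ -0.946336, f(-2.4375) ≈ -0.762199, f(-2.0625) ≈ -0.472128, f(-1.6875) ≈ -0.116439, f(-1.3125) ≈ 0.255434, f(-0.9375) ≈ 0.591805, f(-0.5625) ≈ 0.845924, f(-0.1875) ≈ 0.982473.
Sum = Δt · [f(-2.8125) + f(-2.4375) + f(-2.0625) + ...].
Sum ≈ 0.141950.

0.141950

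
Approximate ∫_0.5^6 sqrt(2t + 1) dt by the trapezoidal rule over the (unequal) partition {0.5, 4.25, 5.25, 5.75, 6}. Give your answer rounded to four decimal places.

Subinterval widths: 3.75, 1, 0.5, 0.25.
f(0.5) ≈ 1.4142, f(4.25) ≈ 3.0822, f(5.25) ≈ 3.3912, f(5.75) ≈ 3.5355, f(6) ≈ 3.6056.
On each subinterval the trapezoid contributes (Δt_i/2)·[f(t_{i-1}) + f(t_i)].
Sum ≈ 14.2918.

14.2918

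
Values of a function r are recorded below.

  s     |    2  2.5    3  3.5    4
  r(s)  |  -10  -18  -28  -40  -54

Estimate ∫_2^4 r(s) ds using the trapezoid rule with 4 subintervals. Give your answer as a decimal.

-59

Δs = 0.5.
T_4 = (0.5/2)·[(-10) + 2·(-18) + 2·(-28) + 2·(-40) + (-54)] = -59.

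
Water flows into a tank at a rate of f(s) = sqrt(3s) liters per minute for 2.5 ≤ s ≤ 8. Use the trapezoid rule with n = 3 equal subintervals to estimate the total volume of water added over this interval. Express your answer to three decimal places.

21.497

Δs = (8 − 2.5)/3 = 11/6.
f(2.5) ≈ 2.739, f(13/3) ≈ 3.606, f(37/6) ≈ 4.301, f(8) ≈ 4.899.
T_3 = (Δs/2)·[f(s_0) + 2f(s_1) + 2f(s_2) + f(s_3)].
Sum ≈ 21.497.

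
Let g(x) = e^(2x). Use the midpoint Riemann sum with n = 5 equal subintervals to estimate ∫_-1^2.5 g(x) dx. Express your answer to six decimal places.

Δx = (2.5 − (-1))/5 = 0.7.
Midpoints: -0.65, 0.05, 0.75, 1.45, 2.15.
g(-0.65) ≈ 0.272532, g(0.05) ≈ 1.105171, g(0.75) ≈ 4.481689, g(1.45) ≈ 18.174145, g(2.15) ≈ 73.699794.
Sum = Δx · [g(-0.65) + g(0.05) + g(0.75) + g(1.45) + g(2.15)].
Sum ≈ 68.413332.

68.413332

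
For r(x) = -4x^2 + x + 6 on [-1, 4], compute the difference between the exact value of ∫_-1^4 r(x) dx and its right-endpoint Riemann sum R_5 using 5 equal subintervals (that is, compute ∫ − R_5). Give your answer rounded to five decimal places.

Exact integral: ∫_-1^4 r(x) dx ≈ -49.1666667.
R_5 = -80.
Error ≈ -49.1666667 − (-80) ≈ 30.83333.

30.83333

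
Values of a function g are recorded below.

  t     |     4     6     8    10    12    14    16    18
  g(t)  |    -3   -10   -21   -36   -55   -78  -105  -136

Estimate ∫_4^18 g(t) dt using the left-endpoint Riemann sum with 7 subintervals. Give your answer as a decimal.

Δt = 2.
Sum = 2·[(-3) + (-10) + (-21) + (-36) + (-55) + (-78) + (-105)] = -616.

-616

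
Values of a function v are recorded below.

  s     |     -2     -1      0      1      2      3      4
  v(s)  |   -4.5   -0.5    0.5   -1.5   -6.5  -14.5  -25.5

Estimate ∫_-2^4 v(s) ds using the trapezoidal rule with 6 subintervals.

Δs = 1.
T_6 = (1/2)·[(-4.5) + 2·(-0.5) + 2·0.5 + 2·(-1.5) + 2·(-6.5) + 2·(-14.5) + (-25.5)] = -37.5.

-37.5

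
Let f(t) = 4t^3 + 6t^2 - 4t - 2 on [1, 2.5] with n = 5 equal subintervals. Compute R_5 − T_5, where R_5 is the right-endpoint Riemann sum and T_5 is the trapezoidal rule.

R_5 = 67.02.
T_5 = 54.42.
R_5 − T_5 = 12.6.

12.6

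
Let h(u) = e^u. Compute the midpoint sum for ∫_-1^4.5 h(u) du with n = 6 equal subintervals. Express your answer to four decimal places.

86.5857

Δu = (4.5 − (-1))/6 = 11/12.
Midpoints: -13/24, 0.375, 31/24, 53/24, 3.125, 97/24.
h(-13/24) ≈ 0.5818, h(0.375) ≈ 1.4550, h(31/24) ≈ 3.6388, h(53/24) ≈ 9.1005, h(3.125) ≈ 22.7599, h(97/24) ≈ 56.9211.
Sum = Δu · [h(-13/24) + h(0.375) + h(31/24) + ...].
Sum ≈ 86.5857.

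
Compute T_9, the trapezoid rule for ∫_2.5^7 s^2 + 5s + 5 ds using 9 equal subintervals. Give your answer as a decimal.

238.6875

Δs = (7 − 2.5)/9 = 0.5.
f(2.5) = 23.75, f(3) = 29, f(3.5) = 34.75, f(4) = 41, f(4.5) = 47.75, f(5) = 55, f(5.5) = 62.75, f(6) = 71, f(6.5) = 79.75, f(7) = 89.
T_9 = (Δs/2)·[f(s_0) + 2f(s_1) + ... + 2f(s_{8}) + f(s_9)].
Sum = 238.6875.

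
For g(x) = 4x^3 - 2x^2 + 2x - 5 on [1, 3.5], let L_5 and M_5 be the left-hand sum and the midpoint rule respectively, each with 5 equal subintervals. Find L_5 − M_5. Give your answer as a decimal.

L_5 = 85.
M_5 = 118.59375.
L_5 − M_5 = -33.59375.

-33.59375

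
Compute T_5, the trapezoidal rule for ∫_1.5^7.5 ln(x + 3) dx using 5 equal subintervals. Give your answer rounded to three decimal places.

Δx = (7.5 − 1.5)/5 = 1.2.
f(1.5) ≈ 1.504, f(2.7) ≈ 1.740, f(3.9) ≈ 1.932, f(5.1) ≈ 2.092, f(6.3) ≈ 2.230, f(7.5) ≈ 2.351.
T_5 = (Δx/2)·[f(x_0) + 2f(x_1) + ... + 2f(x_{4}) + f(x_5)].
Sum ≈ 11.906.

11.906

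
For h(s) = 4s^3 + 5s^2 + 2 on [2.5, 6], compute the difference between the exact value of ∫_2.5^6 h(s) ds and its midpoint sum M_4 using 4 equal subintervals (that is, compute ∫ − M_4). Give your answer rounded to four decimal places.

12.5052

Exact integral: ∫_2.5^6 h(s) ds ≈ 1597.895833.
M_4 = 1585.390625.
Error ≈ 1597.895833 − 1585.390625 ≈ 12.5052.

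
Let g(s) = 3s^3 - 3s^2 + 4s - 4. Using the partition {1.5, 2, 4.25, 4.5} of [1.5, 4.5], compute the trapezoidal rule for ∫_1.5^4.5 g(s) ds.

288.05859375

Subinterval widths: 0.5, 2.25, 0.25.
g(1.5) = 5.375, g(2) = 16, g(4.25) = 189.109375, g(4.5) = 226.625.
On each subinterval the trapezoid contributes (Δs_i/2)·[g(s_{i-1}) + g(s_i)].
Sum = 288.05859375.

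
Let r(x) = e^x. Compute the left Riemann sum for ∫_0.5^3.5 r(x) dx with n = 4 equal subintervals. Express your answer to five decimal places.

Δx = (3.5 − 0.5)/4 = 0.75.
Left endpoints: 0.5, 1.25, 2, 2.75.
r(0.5) ≈ 1.64872, r(1.25) ≈ 3.49034, r(2) ≈ 7.38906, r(2.75) ≈ 15.64263.
Sum = Δx · [r(0.5) + r(1.25) + r(2) + r(2.75)].
Sum ≈ 21.12806.

21.12806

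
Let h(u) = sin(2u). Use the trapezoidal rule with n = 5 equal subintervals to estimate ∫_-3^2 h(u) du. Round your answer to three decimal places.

Δu = (2 − (-3))/5 = 1.
h(-3) ≈ 0.279, h(-2) ≈ 0.757, h(-1) ≈ -0.909, h(0) ≈ 0.000, h(1) ≈ 0.909, h(2) ≈ -0.757.
T_5 = (Δu/2)·[h(u_0) + 2h(u_1) + ... + 2h(u_{4}) + h(u_5)].
Sum ≈ 0.518.

0.518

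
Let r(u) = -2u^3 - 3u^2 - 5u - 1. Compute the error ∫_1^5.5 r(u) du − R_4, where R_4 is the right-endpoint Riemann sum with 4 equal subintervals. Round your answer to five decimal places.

Exact integral: ∫_1^5.5 r(u) du = -700.03125.
R_4 ≈ -969.4511719.
Error ≈ -700.03125 − (-969.4511719) ≈ 269.41992.

269.41992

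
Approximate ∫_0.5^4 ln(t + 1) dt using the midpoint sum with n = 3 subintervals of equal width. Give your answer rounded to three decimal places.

3.964

Δt = (4 − 0.5)/3 = 7/6.
Midpoints: 13/12, 2.25, 41/12.
f(13/12) ≈ 0.734, f(2.25) ≈ 1.179, f(41/12) ≈ 1.485.
Sum = Δt · [f(13/12) + f(2.25) + f(41/12)].
Sum ≈ 3.964.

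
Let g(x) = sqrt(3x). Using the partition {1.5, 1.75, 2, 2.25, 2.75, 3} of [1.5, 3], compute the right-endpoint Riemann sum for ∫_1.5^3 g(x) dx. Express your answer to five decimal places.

4.02085

Subinterval widths: 0.25, 0.25, 0.25, 0.5, 0.25.
Right endpoints: 1.75, 2, 2.25, 2.75, 3.
g(1.75) ≈ 2.29129, g(2) ≈ 2.44949, g(2.25) ≈ 2.59808, g(2.75) ≈ 2.87228, g(3) ≈ 3.00000.
Sum = Σ Δx_i · g(x_i).
Sum ≈ 4.02085.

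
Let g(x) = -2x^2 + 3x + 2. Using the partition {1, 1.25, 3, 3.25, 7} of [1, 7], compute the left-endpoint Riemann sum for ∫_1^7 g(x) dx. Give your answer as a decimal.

-31.5625

Subinterval widths: 0.25, 1.75, 0.25, 3.75.
Left endpoints: 1, 1.25, 3, 3.25.
g(1) = 3, g(1.25) = 2.625, g(3) = -7, g(3.25) = -9.375.
Sum = Σ Δx_i · g(x_i).
Sum = -31.5625.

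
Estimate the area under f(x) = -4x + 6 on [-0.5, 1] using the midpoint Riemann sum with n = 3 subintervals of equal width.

Δx = (1 − (-0.5))/3 = 0.5.
Midpoints: -0.25, 0.25, 0.75.
f(-0.25) = 7, f(0.25) = 5, f(0.75) = 3.
Sum = Δx · [f(-0.25) + f(0.25) + f(0.75)].
Sum = 7.5.

7.5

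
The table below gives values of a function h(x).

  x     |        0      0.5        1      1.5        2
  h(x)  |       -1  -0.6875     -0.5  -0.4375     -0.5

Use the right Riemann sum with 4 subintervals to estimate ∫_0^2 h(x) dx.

Δx = 0.5.
Sum = 0.5·[(-0.6875) + (-0.5) + (-0.4375) + (-0.5)] = -1.0625.

-1.0625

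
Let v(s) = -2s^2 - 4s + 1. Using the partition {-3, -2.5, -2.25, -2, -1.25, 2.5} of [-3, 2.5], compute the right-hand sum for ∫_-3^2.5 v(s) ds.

-79

Subinterval widths: 0.5, 0.25, 0.25, 0.75, 3.75.
Right endpoints: -2.5, -2.25, -2, -1.25, 2.5.
v(-2.5) = -1.5, v(-2.25) = -0.125, v(-2) = 1, v(-1.25) = 2.875, v(2.5) = -21.5.
Sum = Σ Δs_i · v(s_i).
Sum = -79.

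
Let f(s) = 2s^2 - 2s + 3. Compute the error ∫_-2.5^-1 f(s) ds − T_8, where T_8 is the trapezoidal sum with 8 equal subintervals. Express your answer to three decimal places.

Exact integral: ∫_-2.5^-1 f(s) ds = 19.5.
T_8 ≈ 19.51758.
Error ≈ 19.5 − 19.51758 ≈ -0.018.

-0.018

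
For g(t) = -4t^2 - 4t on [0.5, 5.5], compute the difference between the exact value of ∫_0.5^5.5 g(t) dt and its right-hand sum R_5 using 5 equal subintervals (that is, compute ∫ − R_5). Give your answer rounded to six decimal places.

73.333333

Exact integral: ∫_0.5^5.5 g(t) dt ≈ -281.66666667.
R_5 = -355.
Error ≈ -281.66666667 − (-355) ≈ 73.333333.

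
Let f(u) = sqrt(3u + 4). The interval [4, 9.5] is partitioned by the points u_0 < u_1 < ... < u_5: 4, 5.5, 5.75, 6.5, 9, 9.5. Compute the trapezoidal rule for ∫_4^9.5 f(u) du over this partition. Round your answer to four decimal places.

Subinterval widths: 1.5, 0.25, 0.75, 2.5, 0.5.
f(4) ≈ 4.0000, f(5.5) ≈ 4.5277, f(5.75) ≈ 4.6098, f(6.5) ≈ 4.8477, f(9) ≈ 5.5678, f(9.5) ≈ 5.7009.
On each subinterval the trapezoid contributes (Δu_i/2)·[f(u_{i-1}) + f(u_i)].
Sum ≈ 26.9210.

26.9210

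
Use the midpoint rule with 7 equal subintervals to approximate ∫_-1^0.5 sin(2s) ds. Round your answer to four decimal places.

-0.4819

Δs = (0.5 − (-1))/7 = 3/14.
Midpoints: -25/28, -19/28, -13/28, -0.25, -1/28, 5/28, 11/28.
f(-25/28) ≈ -0.9770, f(-19/28) ≈ -0.9773, f(-13/28) ≈ -0.8008, f(-0.25) ≈ -0.4794, f(-1/28) ≈ -0.0714, f(5/28) ≈ 0.3496, f(11/28) ≈ 0.7073.
Sum = Δs · [f(-25/28) + f(-19/28) + f(-13/28) + ...].
Sum ≈ -0.4819.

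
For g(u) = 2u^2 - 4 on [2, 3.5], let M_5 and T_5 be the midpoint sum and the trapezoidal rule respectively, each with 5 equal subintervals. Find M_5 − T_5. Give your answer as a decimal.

-0.0675

M_5 = 17.2275.
T_5 = 17.295.
M_5 − T_5 = -0.0675.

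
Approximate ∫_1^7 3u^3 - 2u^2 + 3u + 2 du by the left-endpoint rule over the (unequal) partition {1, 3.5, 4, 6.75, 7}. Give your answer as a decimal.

Subinterval widths: 2.5, 0.5, 2.75, 0.25.
Left endpoints: 1, 3.5, 4, 6.75.
f(1) = 6, f(3.5) = 116.625, f(4) = 174, f(6.75) = 853.765625.
Sum = Σ Δu_i · f(u_i).
Sum = 765.25390625.

765.25390625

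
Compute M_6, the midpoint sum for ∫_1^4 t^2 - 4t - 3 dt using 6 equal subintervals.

Δt = (4 − 1)/6 = 0.5.
Midpoints: 1.25, 1.75, 2.25, 2.75, 3.25, 3.75.
f(1.25) = -6.4375, f(1.75) = -6.9375, f(2.25) = -6.9375, f(2.75) = -6.4375, f(3.25) = -5.4375, f(3.75) = -3.9375.
Sum = Δt · [f(1.25) + f(1.75) + f(2.25) + ...].
Sum = -18.0625.

-18.0625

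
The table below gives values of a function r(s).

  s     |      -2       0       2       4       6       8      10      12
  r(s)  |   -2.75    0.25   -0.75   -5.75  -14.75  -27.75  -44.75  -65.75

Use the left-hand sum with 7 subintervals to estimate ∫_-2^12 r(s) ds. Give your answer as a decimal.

Δs = 2.
Sum = 2·[(-2.75) + 0.25 + (-0.75) + (-5.75) + (-14.75) + (-27.75) + (-44.75)] = -192.5.

-192.5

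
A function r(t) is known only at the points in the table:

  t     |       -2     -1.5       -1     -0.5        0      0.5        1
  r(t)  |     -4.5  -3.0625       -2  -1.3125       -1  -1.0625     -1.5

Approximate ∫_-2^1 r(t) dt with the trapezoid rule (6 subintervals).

Δt = 0.5.
T_6 = (0.5/2)·[(-4.5) + 2·(-3.0625) + 2·(-2) + 2·(-1.3125) + 2·(-1) + 2·(-1.0625) + (-1.5)] = -5.71875.

-5.71875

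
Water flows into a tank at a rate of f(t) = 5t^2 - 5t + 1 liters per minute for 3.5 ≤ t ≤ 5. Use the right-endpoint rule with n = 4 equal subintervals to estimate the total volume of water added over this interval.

117.22265625

Δt = (5 − 3.5)/4 = 0.375.
Right endpoints: 3.875, 4.25, 4.625, 5.
f(3.875) = 56.703125, f(4.25) = 70.0625, f(4.625) = 84.828125, f(5) = 101.
Sum = Δt · [f(3.875) + f(4.25) + f(4.625) + f(5)].
Sum = 117.22265625.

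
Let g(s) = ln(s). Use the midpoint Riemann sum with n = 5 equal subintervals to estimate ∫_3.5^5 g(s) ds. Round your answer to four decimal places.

Δs = (5 − 3.5)/5 = 0.3.
Midpoints: 3.65, 3.95, 4.25, 4.55, 4.85.
g(3.65) ≈ 1.2947, g(3.95) ≈ 1.3737, g(4.25) ≈ 1.4469, g(4.55) ≈ 1.5151, g(4.85) ≈ 1.5790.
Sum = Δs · [g(3.65) + g(3.95) + g(4.25) + g(4.55) + g(4.85)].
Sum ≈ 2.1628.

2.1628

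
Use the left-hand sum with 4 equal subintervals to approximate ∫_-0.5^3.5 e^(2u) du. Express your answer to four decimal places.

171.5849

Δu = (3.5 − (-0.5))/4 = 1.
Left endpoints: -0.5, 0.5, 1.5, 2.5.
f(-0.5) ≈ 0.3679, f(0.5) ≈ 2.7183, f(1.5) ≈ 20.0855, f(2.5) ≈ 148.4132.
Sum = Δu · [f(-0.5) + f(0.5) + f(1.5) + f(2.5)].
Sum ≈ 171.5849.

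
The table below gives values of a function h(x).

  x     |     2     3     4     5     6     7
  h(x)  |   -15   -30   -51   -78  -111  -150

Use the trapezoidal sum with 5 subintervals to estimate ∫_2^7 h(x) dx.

Δx = 1.
T_5 = (1/2)·[(-15) + 2·(-30) + 2·(-51) + 2·(-78) + 2·(-111) + (-150)] = -352.5.

-352.5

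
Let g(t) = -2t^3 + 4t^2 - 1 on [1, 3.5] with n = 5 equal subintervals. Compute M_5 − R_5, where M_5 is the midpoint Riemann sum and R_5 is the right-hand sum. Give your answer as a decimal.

M_5 = -20.703125.
R_5 = -31.875.
M_5 − R_5 = 11.171875.

11.171875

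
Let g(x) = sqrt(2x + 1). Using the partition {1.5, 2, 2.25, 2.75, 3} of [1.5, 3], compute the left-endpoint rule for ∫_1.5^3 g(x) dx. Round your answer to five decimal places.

3.36900

Subinterval widths: 0.5, 0.25, 0.5, 0.25.
Left endpoints: 1.5, 2, 2.25, 2.75.
g(1.5) ≈ 2.00000, g(2) ≈ 2.23607, g(2.25) ≈ 2.34521, g(2.75) ≈ 2.54951.
Sum = Σ Δx_i · g(x_i).
Sum ≈ 3.36900.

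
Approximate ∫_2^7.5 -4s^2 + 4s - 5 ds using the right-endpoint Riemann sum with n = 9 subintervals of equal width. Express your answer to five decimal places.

Δs = (7.5 − 2)/9 = 11/18.
Right endpoints: 47/18, 29/9, 23/6, 40/9, 91/18, 17/3, 113/18, 62/9, 7.5.
f(47/18) = -1768/81, f(29/9) = -2725/81, f(23/6) = -436/9, f(40/9) = -5365/81, f(91/18) = -7048/81, f(17/3) = -997/9, f(113/18) = -11140/81, f(62/9) = -13549/81, f(7.5) = -200.
Sum = Δs · [f(47/18) + f(29/9) + f(23/6) + ...].
Sum ≈ -533.34156.

-533.34156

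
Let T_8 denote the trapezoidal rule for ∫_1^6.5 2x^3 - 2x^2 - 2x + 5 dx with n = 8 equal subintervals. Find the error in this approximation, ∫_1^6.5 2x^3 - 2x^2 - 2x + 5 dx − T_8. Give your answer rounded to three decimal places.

Exact integral: ∫_1^6.5 f(x) dx ≈ 695.86458.
T_8 ≈ 704.74658.
Error ≈ 695.86458 − 704.74658 ≈ -8.882.

-8.882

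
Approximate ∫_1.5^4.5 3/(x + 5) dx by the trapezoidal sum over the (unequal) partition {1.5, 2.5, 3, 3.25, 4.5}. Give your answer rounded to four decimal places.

1.1415

Subinterval widths: 1, 0.5, 0.25, 1.25.
f(1.5) = 6/13, f(2.5) = 0.4, f(3) = 0.375, f(3.25) = 4/11, f(4.5) = 6/19.
On each subinterval the trapezoid contributes (Δx_i/2)·[f(x_{i-1}) + f(x_i)].
Sum ≈ 1.1415.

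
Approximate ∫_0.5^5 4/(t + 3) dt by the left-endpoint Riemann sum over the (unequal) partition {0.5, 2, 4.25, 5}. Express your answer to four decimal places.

Subinterval widths: 1.5, 2.25, 0.75.
Left endpoints: 0.5, 2, 4.25.
f(0.5) = 8/7, f(2) = 0.8, f(4.25) = 16/29.
Sum = Σ Δt_i · f(t_i).
Sum ≈ 3.9281.

3.9281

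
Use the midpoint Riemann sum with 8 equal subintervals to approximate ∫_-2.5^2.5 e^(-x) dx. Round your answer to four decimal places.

Δx = (2.5 − (-2.5))/8 = 0.625.
Midpoints: -2.1875, -1.5625, -0.9375, -0.3125, 0.3125, 0.9375, 1.5625, 2.1875.
f(-2.1875) ≈ 8.9129, f(-1.5625) ≈ 4.7707, f(-0.9375) ≈ 2.5536, f(-0.3125) ≈ 1.3668, f(0.3125) ≈ 0.7316, f(0.9375) ≈ 0.3916, f(1.5625) ≈ 0.2096, f(2.1875) ≈ 0.1122.
Sum = Δx · [f(-2.1875) + f(-1.5625) + f(-0.9375) + ...].
Sum ≈ 11.9057.

11.9057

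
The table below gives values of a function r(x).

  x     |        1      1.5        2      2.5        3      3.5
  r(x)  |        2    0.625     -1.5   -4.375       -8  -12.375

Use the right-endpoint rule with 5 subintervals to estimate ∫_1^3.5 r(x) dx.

Δx = 0.5.
Sum = 0.5·[0.625 + (-1.5) + (-4.375) + (-8) + (-12.375)] = -12.8125.

-12.8125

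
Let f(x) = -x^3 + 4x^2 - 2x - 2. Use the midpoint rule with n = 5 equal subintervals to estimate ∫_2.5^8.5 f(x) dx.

-566.25

Δx = (8.5 − 2.5)/5 = 1.2.
Midpoints: 3.1, 4.3, 5.5, 6.7, 7.9.
f(3.1) = 0.449, f(4.3) = -16.147, f(5.5) = -58.375, f(6.7) = -136.603, f(7.9) = -261.199.
Sum = Δx · [f(3.1) + f(4.3) + f(5.5) + f(6.7) + f(7.9)].
Sum = -566.25.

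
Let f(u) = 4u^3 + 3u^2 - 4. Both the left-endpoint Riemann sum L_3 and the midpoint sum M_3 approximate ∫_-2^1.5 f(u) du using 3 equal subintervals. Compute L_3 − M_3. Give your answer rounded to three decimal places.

L_3 ≈ -37.04167.
M_3 = -13.5625.
L_3 − M_3 ≈ -23.479.

-23.479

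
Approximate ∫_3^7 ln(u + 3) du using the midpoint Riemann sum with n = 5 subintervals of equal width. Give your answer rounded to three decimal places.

8.277

Δu = (7 − 3)/5 = 0.8.
Midpoints: 3.4, 4.2, 5, 5.8, 6.6.
f(3.4) ≈ 1.856, f(4.2) ≈ 1.974, f(5) ≈ 2.079, f(5.8) ≈ 2.175, f(6.6) ≈ 2.262.
Sum = Δu · [f(3.4) + f(4.2) + f(5) + f(5.8) + f(6.6)].
Sum ≈ 8.277.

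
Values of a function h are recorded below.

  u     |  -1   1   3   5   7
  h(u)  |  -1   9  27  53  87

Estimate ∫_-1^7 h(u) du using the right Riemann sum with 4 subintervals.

Δu = 2.
Sum = 2·[9 + 27 + 53 + 87] = 352.

352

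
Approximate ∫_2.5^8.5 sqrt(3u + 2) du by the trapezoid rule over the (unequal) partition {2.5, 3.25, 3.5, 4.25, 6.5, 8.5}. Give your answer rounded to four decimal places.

25.4956

Subinterval widths: 0.75, 0.25, 0.75, 2.25, 2.
f(2.5) ≈ 3.0822, f(3.25) ≈ 3.4278, f(3.5) ≈ 3.5355, f(4.25) ≈ 3.8406, f(6.5) ≈ 4.6368, f(8.5) ≈ 5.2440.
On each subinterval the trapezoid contributes (Δu_i/2)·[f(u_{i-1}) + f(u_i)].
Sum ≈ 25.4956.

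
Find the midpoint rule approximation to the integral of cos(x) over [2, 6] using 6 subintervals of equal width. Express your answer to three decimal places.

Δx = (6 − 2)/6 = 2/3.
Midpoints: 7/3, 3, 11/3, 13/3, 5, 17/3.
f(7/3) ≈ -0.691, f(3) ≈ -0.990, f(11/3) ≈ -0.865, f(13/3) ≈ -0.370, f(5) ≈ 0.284, f(17/3) ≈ 0.816.
Sum = Δx · [f(7/3) + f(3) + f(11/3) + ...].
Sum ≈ -1.211.

-1.211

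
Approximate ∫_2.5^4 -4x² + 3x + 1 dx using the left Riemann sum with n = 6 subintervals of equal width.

-44.125

Δx = (4 − 2.5)/6 = 0.25.
Left endpoints: 2.5, 2.75, 3, 3.25, 3.5, 3.75.
f(2.5) = -16.5, f(2.75) = -21, f(3) = -26, f(3.25) = -31.5, f(3.5) = -37.5, f(3.75) = -44.
Sum = Δx · [f(2.5) + f(2.75) + f(3) + ...].
Sum = -44.125.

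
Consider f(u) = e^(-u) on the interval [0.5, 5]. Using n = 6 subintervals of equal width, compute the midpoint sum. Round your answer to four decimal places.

Δu = (5 − 0.5)/6 = 0.75.
Midpoints: 0.875, 1.625, 2.375, 3.125, 3.875, 4.625.
f(0.875) ≈ 0.4169, f(1.625) ≈ 0.1969, f(2.375) ≈ 0.0930, f(3.125) ≈ 0.0439, f(3.875) ≈ 0.0208, f(4.625) ≈ 0.0098.
Sum = Δu · [f(0.875) + f(1.625) + f(2.375) + ...].
Sum ≈ 0.5860.

0.5860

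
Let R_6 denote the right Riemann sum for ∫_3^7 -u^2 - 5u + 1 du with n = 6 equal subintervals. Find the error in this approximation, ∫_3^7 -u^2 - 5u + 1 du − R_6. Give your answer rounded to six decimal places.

Exact integral: ∫_3^7 f(u) du ≈ -201.33333333.
R_6 ≈ -221.62962963.
Error ≈ -201.33333333 − (-221.62962963) ≈ 20.296296.

20.296296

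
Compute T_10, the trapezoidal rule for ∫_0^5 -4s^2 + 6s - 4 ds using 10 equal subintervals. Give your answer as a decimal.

Δs = (5 − 0)/10 = 0.5.
f(0) = -4, f(0.5) = -2, f(1) = -2, f(1.5) = -4, f(2) = -8, f(2.5) = -14, f(3) = -22, f(3.5) = -32, f(4) = -44, f(4.5) = -58, f(5) = -74.
T_10 = (Δs/2)·[f(s_0) + 2f(s_1) + ... + 2f(s_{9}) + f(s_10)].
Sum = -112.5.

-112.5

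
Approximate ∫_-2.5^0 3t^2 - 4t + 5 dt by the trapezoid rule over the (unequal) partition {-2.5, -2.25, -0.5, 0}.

43.375

Subinterval widths: 0.25, 1.75, 0.5.
f(-2.5) = 33.75, f(-2.25) = 29.1875, f(-0.5) = 7.75, f(0) = 5.
On each subinterval the trapezoid contributes (Δt_i/2)·[f(t_{i-1}) + f(t_i)].
Sum = 43.375.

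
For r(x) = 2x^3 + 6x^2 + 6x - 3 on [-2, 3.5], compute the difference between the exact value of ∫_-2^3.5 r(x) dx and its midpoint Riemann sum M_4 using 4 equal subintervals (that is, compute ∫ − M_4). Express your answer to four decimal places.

9.0986

Exact integral: ∫_-2^3.5 r(x) dx = 177.03125.
M_4 ≈ 167.932617.
Error ≈ 177.03125 − 167.932617 ≈ 9.0986.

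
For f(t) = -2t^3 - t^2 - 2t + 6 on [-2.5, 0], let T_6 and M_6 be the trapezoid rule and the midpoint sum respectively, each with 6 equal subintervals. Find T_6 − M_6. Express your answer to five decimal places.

T_6 ≈ 36.0431134.
M_6 ≈ 35.3378183.
T_6 − M_6 ≈ 0.70530.

0.70530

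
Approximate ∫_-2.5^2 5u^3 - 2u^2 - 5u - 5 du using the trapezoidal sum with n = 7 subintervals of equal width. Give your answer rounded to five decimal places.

-63.23533

Δu = (2 − (-2.5))/7 = 9/14.
f(-2.5) = -83.125, f(-13/7) = -11881/343, f(-17/14) = -29717/2744, f(-4/7) = -1279/343, f(1/14) = -14723/2744, f(5/7) = -2665/343, f(19/14) = -8153/2744, f(2) = 17.
T_7 = (Δu/2)·[f(u_0) + 2f(u_1) + ... + 2f(u_{6}) + f(u_7)].
Sum ≈ -63.23533.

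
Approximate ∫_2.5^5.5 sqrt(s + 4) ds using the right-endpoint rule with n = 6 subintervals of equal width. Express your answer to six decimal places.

Δs = (5.5 − 2.5)/6 = 0.5.
Right endpoints: 3, 3.5, 4, 4.5, 5, 5.5.
f(3) ≈ 2.645751, f(3.5) ≈ 2.738613, f(4) ≈ 2.828427, f(4.5) ≈ 2.915476, f(5) ≈ 3.000000, f(5.5) ≈ 3.082207.
Sum = Δs · [f(3) + f(3.5) + f(4) + ...].
Sum ≈ 8.605237.

8.605237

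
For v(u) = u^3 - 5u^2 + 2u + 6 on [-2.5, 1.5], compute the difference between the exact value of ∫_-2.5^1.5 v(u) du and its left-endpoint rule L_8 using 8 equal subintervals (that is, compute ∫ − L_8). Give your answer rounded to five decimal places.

12.83333

Exact integral: ∫_-2.5^1.5 v(u) du ≈ -20.1666667.
L_8 = -33.
Error ≈ -20.1666667 − (-33) ≈ 12.83333.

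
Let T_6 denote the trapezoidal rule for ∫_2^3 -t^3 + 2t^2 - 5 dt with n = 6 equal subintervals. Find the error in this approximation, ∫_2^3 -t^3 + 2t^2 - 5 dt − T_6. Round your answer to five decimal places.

0.02546

Exact integral: ∫_2^3 f(t) dt ≈ -8.5833333.
T_6 ≈ -8.6087963.
Error ≈ -8.5833333 − (-8.6087963) ≈ 0.02546.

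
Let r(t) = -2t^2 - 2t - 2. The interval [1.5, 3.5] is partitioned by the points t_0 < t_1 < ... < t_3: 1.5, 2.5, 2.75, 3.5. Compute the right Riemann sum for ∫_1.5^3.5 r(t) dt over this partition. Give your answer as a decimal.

-50.28125

Subinterval widths: 1, 0.25, 0.75.
Right endpoints: 2.5, 2.75, 3.5.
r(2.5) = -19.5, r(2.75) = -22.625, r(3.5) = -33.5.
Sum = Σ Δt_i · r(t_i).
Sum = -50.28125.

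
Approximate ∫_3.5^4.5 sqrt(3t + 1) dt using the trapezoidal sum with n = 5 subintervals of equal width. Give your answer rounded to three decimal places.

Δt = (4.5 − 3.5)/5 = 0.2.
f(3.5) ≈ 3.391, f(3.7) ≈ 3.479, f(3.9) ≈ 3.564, f(4.1) ≈ 3.647, f(4.3) ≈ 3.728, f(4.5) ≈ 3.808.
T_5 = (Δt/2)·[f(t_0) + 2f(t_1) + ... + 2f(t_{4}) + f(t_5)].
Sum ≈ 3.603.

3.603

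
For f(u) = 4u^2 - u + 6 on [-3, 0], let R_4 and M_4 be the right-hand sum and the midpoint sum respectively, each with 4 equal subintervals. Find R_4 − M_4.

R_4 = 45.
M_4 = 57.9375.
R_4 − M_4 = -12.9375.

-12.9375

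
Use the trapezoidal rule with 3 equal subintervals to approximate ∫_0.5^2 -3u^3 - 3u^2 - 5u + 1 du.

-28.59375

Δu = (2 − 0.5)/3 = 0.5.
f(0.5) = -2.625, f(1) = -10, f(1.5) = -23.375, f(2) = -45.
T_3 = (Δu/2)·[f(u_0) + 2f(u_1) + 2f(u_2) + f(u_3)].
Sum = -28.59375.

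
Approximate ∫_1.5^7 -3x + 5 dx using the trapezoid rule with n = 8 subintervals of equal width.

Δx = (7 − 1.5)/8 = 0.6875.
f(1.5) = 0.5, f(2.1875) = -1.5625, f(2.875) = -3.625, f(3.5625) = -5.6875, f(4.25) = -7.75, f(4.9375) = -9.8125, f(5.625) = -11.875, f(6.3125) = -13.9375, f(7) = -16.
T_8 = (Δx/2)·[f(x_0) + 2f(x_1) + ... + 2f(x_{7}) + f(x_8)].
Sum = -42.625.

-42.625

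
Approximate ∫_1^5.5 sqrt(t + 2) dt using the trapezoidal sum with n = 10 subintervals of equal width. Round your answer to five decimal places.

Δt = (5.5 − 1)/10 = 0.45.
f(1) ≈ 1.73205, f(1.45) ≈ 1.85742, f(1.9) ≈ 1.97484, f(2.35) ≈ 2.08567, f(2.8) ≈ 2.19089, f(3.25) ≈ 2.29129, f(3.7) ≈ 2.38747, f(4.15) ≈ 2.47992, f(4.6) ≈ 2.56905, f(5.05) ≈ 2.65518, f(5.5) ≈ 2.73861.
T_10 = (Δt/2)·[f(t_0) + 2f(t_1) + ... + 2f(t_{9}) + f(t_10)].
Sum ≈ 10.22717.

10.22717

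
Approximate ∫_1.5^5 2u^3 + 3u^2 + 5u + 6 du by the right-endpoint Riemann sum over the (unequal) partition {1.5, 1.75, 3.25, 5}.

Subinterval widths: 0.25, 1.5, 1.75.
Right endpoints: 1.75, 3.25, 5.
f(1.75) = 34.65625, f(3.25) = 122.59375, f(5) = 356.
Sum = Σ Δu_i · f(u_i).
Sum = 815.5546875.

815.5546875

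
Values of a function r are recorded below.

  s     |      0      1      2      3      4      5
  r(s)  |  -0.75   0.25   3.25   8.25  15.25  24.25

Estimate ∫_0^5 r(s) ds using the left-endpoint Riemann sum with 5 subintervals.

26.25

Δs = 1.
Sum = 1·[(-0.75) + 0.25 + 3.25 + 8.25 + 15.25] = 26.25.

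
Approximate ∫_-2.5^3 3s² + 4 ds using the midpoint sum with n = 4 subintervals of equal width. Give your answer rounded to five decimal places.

62.02539

Δs = (3 − (-2.5))/4 = 1.375.
Midpoints: -1.8125, -0.4375, 0.9375, 2.3125.
f(-1.8125) = 13.85546875, f(-0.4375) = 4.57421875, f(0.9375) = 6.63671875, f(2.3125) = 20.04296875.
Sum = Δs · [f(-1.8125) + f(-0.4375) + f(0.9375) + f(2.3125)].
Sum ≈ 62.02539.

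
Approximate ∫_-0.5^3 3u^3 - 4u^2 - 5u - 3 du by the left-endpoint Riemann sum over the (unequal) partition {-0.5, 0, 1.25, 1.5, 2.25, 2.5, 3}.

-11.0234375

Subinterval widths: 0.5, 1.25, 0.25, 0.75, 0.25, 0.5.
Left endpoints: -0.5, 0, 1.25, 1.5, 2.25, 2.5.
f(-0.5) = -1.875, f(0) = -3, f(1.25) = -9.640625, f(1.5) = -9.375, f(2.25) = -0.328125, f(2.5) = 6.375.
Sum = Σ Δu_i · f(u_i).
Sum = -11.0234375.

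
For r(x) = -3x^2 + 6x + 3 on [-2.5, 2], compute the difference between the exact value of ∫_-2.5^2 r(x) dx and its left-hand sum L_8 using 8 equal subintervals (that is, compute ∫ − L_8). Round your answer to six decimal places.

Exact integral: ∫_-2.5^2 r(x) dx = -16.875.
L_8 ≈ -27.07910156.
Error ≈ -16.875 − (-27.07910156) ≈ 10.204102.

10.204102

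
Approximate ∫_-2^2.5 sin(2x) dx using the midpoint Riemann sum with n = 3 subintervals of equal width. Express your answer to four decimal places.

-0.7047

Δx = (2.5 − (-2))/3 = 1.5.
Midpoints: -1.25, 0.25, 1.75.
f(-1.25) ≈ -0.5985, f(0.25) ≈ 0.4794, f(1.75) ≈ -0.3508.
Sum = Δx · [f(-1.25) + f(0.25) + f(1.75)].
Sum ≈ -0.7047.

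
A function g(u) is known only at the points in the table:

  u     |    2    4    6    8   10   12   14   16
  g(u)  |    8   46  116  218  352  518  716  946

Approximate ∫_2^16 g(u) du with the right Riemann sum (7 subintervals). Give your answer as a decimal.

Δu = 2.
Sum = 2·[46 + 116 + 218 + 352 + 518 + 716 + 946] = 5824.

5824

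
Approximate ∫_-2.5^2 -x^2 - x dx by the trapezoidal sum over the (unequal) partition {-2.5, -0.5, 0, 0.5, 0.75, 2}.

Subinterval widths: 2, 0.5, 0.5, 0.25, 1.25.
f(-2.5) = -3.75, f(-0.5) = 0.25, f(0) = 0, f(0.5) = -0.75, f(0.75) = -1.3125, f(2) = -6.
On each subinterval the trapezoid contributes (Δx_i/2)·[f(x_{i-1}) + f(x_i)].
Sum = -8.453125.

-8.453125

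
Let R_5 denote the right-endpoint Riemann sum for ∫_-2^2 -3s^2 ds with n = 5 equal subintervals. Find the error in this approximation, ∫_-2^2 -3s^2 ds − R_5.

Exact integral: ∫_-2^2 f(s) ds = -16.
R_5 = -17.28.
Error = -16 − (-17.28) = 1.28.

1.28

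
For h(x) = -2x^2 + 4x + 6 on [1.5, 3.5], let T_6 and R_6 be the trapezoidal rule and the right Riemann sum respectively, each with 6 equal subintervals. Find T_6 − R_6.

2

T_6 ≈ 5.59259.
R_6 ≈ 3.59259.
T_6 − R_6 = 2.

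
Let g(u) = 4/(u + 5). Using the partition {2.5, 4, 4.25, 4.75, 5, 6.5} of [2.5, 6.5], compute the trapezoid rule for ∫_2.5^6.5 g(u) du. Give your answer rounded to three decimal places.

Subinterval widths: 1.5, 0.25, 0.5, 0.25, 1.5.
g(2.5) = 8/15, g(4) = 4/9, g(4.25) = 16/37, g(4.75) = 16/39, g(5) = 0.4, g(6.5) = 8/23.
On each subinterval the trapezoid contributes (Δu_i/2)·[g(u_{i-1}) + g(u_i)].
Sum ≈ 1.716.

1.716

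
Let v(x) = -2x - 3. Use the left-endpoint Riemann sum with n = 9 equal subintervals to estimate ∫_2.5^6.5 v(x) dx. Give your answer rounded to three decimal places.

Δx = (6.5 − 2.5)/9 = 4/9.
Left endpoints: 2.5, 53/18, 61/18, 23/6, 77/18, 85/18, 31/6, 101/18, 109/18.
v(2.5) = -8, v(53/18) = -80/9, v(61/18) = -88/9, v(23/6) = -32/3, v(77/18) = -104/9, v(85/18) = -112/9, v(31/6) = -40/3, v(101/18) = -128/9, v(109/18) = -136/9.
Sum = Δx · [v(2.5) + v(53/18) + v(61/18) + ...].
Sum ≈ -46.222.

-46.222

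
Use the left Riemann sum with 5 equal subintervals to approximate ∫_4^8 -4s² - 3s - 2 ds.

Δs = (8 − 4)/5 = 0.8.
Left endpoints: 4, 4.8, 5.6, 6.4, 7.2.
f(4) = -78, f(4.8) = -108.56, f(5.6) = -144.24, f(6.4) = -185.04, f(7.2) = -230.96.
Sum = Δs · [f(4) + f(4.8) + f(5.6) + f(6.4) + f(7.2)].
Sum = -597.44.

-597.44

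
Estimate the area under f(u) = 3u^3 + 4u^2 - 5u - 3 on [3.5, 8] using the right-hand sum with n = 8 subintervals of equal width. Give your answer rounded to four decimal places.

Δu = (8 − 3.5)/8 = 0.5625.
Right endpoints: 4.0625, 4.625, 5.1875, 5.75, 6.3125, 6.875, 7.4375, 8.
f(4.0625) = 998787/4096, f(4.625) = 182391/512, f(5.1875) = 2037729/4096, f(5.75) = 670.828125, f(6.3125) = 3602199/4096, f(6.875) = 576789/512, f(7.4375) = 5797173/4096, f(8) = 1749.
Sum = Δu · [f(4.0625) + f(4.625) + f(5.1875) + ...].
Sum ≈ 3903.0227.

3903.0227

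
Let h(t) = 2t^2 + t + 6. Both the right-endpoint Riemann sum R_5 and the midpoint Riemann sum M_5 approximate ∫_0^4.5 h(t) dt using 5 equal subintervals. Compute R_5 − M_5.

22.0725

R_5 = 119.34.
M_5 = 97.2675.
R_5 − M_5 = 22.0725.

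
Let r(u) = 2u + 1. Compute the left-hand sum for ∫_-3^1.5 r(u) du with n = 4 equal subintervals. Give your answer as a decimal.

-7.3125

Δu = (1.5 − (-3))/4 = 1.125.
Left endpoints: -3, -1.875, -0.75, 0.375.
r(-3) = -5, r(-1.875) = -2.75, r(-0.75) = -0.5, r(0.375) = 1.75.
Sum = Δu · [r(-3) + r(-1.875) + r(-0.75) + r(0.375)].
Sum = -7.3125.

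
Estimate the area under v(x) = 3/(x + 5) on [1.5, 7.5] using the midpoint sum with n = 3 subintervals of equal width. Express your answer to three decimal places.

Δx = (7.5 − 1.5)/3 = 2.
Midpoints: 2.5, 4.5, 6.5.
v(2.5) = 0.4, v(4.5) = 6/19, v(6.5) = 6/23.
Sum = Δx · [v(2.5) + v(4.5) + v(6.5)].
Sum ≈ 1.953.

1.953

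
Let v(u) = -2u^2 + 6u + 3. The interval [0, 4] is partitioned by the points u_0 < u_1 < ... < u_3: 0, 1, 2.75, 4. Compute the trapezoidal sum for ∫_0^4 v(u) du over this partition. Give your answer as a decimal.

Subinterval widths: 1, 1.75, 1.25.
v(0) = 3, v(1) = 7, v(2.75) = 4.375, v(4) = -5.
On each subinterval the trapezoid contributes (Δu_i/2)·[v(u_{i-1}) + v(u_i)].
Sum = 14.5625.

14.5625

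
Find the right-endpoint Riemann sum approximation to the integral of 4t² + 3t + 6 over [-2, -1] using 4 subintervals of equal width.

Δt = (-1 − (-2))/4 = 0.25.
Right endpoints: -1.75, -1.5, -1.25, -1.
f(-1.75) = 13, f(-1.5) = 10.5, f(-1.25) = 8.5, f(-1) = 7.
Sum = Δt · [f(-1.75) + f(-1.5) + f(-1.25) + f(-1)].
Sum = 9.75.

9.75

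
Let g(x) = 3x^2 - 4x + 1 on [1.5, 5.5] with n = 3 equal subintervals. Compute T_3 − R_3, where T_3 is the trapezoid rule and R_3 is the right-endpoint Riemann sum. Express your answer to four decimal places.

-45.3333

T_3 ≈ 114.555556.
R_3 ≈ 159.888889.
T_3 − R_3 ≈ -45.3333.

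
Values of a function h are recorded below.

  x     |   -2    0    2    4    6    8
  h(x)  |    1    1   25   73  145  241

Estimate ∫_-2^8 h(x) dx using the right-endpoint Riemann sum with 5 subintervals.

Δx = 2.
Sum = 2·[1 + 25 + 73 + 145 + 241] = 970.

970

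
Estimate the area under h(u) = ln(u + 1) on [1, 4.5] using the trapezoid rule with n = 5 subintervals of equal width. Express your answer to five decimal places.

4.47690

Δu = (4.5 − 1)/5 = 0.7.
h(1) ≈ 0.69315, h(1.7) ≈ 0.99325, h(2.4) ≈ 1.22378, h(3.1) ≈ 1.41099, h(3.8) ≈ 1.56862, h(4.5) ≈ 1.70475.
T_5 = (Δu/2)·[h(u_0) + 2h(u_1) + ... + 2h(u_{4}) + h(u_5)].
Sum ≈ 4.47690.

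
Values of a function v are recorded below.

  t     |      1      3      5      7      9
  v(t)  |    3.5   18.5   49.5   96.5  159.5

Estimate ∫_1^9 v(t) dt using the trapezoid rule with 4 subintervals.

492

Δt = 2.
T_4 = (2/2)·[3.5 + 2·18.5 + 2·49.5 + 2·96.5 + 159.5] = 492.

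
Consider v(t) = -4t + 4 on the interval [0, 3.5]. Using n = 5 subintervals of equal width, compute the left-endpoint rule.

Δt = (3.5 − 0)/5 = 0.7.
Left endpoints: 0, 0.7, 1.4, 2.1, 2.8.
v(0) = 4, v(0.7) = 1.2, v(1.4) = -1.6, v(2.1) = -4.4, v(2.8) = -7.2.
Sum = Δt · [v(0) + v(0.7) + v(1.4) + v(2.1) + v(2.8)].
Sum = -5.6.

-5.6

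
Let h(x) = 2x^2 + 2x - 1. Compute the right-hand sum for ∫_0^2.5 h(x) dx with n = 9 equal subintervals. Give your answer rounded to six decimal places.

Δx = (2.5 − 0)/9 = 5/18.
Right endpoints: 5/18, 5/9, 5/6, 10/9, 25/18, 5/3, 35/18, 20/9, 2.5.
h(5/18) = -47/162, h(5/9) = 59/81, h(5/6) = 37/18, h(10/9) = 299/81, h(25/18) = 913/162, h(5/3) = 71/9, h(35/18) = 1693/162, h(20/9) = 1079/81, h(2.5) = 16.5.
Sum = Δx · [h(5/18) + h(5/9) + h(5/6) + ...].
Sum ≈ 16.661523.

16.661523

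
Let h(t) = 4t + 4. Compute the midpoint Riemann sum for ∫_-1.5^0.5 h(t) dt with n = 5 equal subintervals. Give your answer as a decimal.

Δt = (0.5 − (-1.5))/5 = 0.4.
Midpoints: -1.3, -0.9, -0.5, -0.1, 0.3.
h(-1.3) = -1.2, h(-0.9) = 0.4, h(-0.5) = 2, h(-0.1) = 3.6, h(0.3) = 5.2.
Sum = Δt · [h(-1.3) + h(-0.9) + h(-0.5) + h(-0.1) + h(0.3)].
Sum = 4.

4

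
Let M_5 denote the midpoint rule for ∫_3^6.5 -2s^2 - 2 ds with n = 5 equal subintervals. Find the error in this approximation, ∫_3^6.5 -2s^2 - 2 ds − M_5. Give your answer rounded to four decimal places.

Exact integral: ∫_3^6.5 f(s) ds ≈ -172.083333.
M_5 = -171.7975.
Error ≈ -172.083333 − (-171.7975) ≈ -0.2858.

-0.2858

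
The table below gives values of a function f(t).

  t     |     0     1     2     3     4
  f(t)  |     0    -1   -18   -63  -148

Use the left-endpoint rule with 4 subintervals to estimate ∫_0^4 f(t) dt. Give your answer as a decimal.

-82

Δt = 1.
Sum = 1·[0 + (-1) + (-18) + (-63)] = -82.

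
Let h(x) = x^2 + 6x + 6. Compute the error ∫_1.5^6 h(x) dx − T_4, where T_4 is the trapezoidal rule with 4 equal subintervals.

-0.94921875

Exact integral: ∫_1.5^6 h(x) dx = 199.125.
T_4 = 200.07421875.
Error = 199.125 − 200.07421875 = -0.94921875.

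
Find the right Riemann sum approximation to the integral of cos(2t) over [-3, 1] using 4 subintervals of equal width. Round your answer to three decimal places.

-0.486

Δt = (1 − (-3))/4 = 1.
Right endpoints: -2, -1, 0, 1.
f(-2) ≈ -0.654, f(-1) ≈ -0.416, f(0) ≈ 1.000, f(1) ≈ -0.416.
Sum = Δt · [f(-2) + f(-1) + f(0) + f(1)].
Sum ≈ -0.486.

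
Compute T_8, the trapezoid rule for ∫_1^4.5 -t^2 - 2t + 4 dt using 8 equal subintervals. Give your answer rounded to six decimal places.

Δt = (4.5 − 1)/8 = 0.4375.
f(1) = 1, f(1.4375) = -0.94140625, f(1.875) = -3.265625, f(2.3125) = -5.97265625, f(2.75) = -9.0625, f(3.1875) = -12.53515625, f(3.625) = -16.390625, f(4.0625) = -20.62890625, f(4.5) = -25.25.
T_8 = (Δt/2)·[f(t_0) + 2f(t_1) + ... + 2f(t_{7}) + f(t_8)].
Sum ≈ -35.403320.

-35.403320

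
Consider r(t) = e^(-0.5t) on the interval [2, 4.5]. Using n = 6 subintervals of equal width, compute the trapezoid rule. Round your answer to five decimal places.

0.52686

Δt = (4.5 − 2)/6 = 5/12.
r(2) ≈ 0.36788, r(29/12) ≈ 0.29869, r(17/6) ≈ 0.24252, r(3.25) ≈ 0.19691, r(11/3) ≈ 0.15988, r(49/12) ≈ 0.12981, r(4.5) ≈ 0.10540.
T_6 = (Δt/2)·[r(t_0) + 2r(t_1) + ... + 2r(t_{5}) + r(t_6)].
Sum ≈ 0.52686.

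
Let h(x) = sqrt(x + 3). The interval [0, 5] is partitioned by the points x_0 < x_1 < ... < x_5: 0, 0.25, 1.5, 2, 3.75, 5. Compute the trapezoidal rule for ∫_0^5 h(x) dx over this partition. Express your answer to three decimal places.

11.605

Subinterval widths: 0.25, 1.25, 0.5, 1.75, 1.25.
h(0) ≈ 1.732, h(0.25) ≈ 1.803, h(1.5) ≈ 2.121, h(2) ≈ 2.236, h(3.75) ≈ 2.598, h(5) ≈ 2.828.
On each subinterval the trapezoid contributes (Δx_i/2)·[h(x_{i-1}) + h(x_i)].
Sum ≈ 11.605.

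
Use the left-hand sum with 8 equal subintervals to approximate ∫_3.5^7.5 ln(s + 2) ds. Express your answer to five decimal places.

7.87293

Δs = (7.5 − 3.5)/8 = 0.5.
Left endpoints: 3.5, 4, 4.5, 5, 5.5, 6, 6.5, 7.
f(3.5) ≈ 1.70475, f(4) ≈ 1.79176, f(4.5) ≈ 1.87180, f(5) ≈ 1.94591, f(5.5) ≈ 2.01490, f(6) ≈ 2.07944, f(6.5) ≈ 2.14007, f(7) ≈ 2.19722.
Sum = Δs · [f(3.5) + f(4) + f(4.5) + ...].
Sum ≈ 7.87293.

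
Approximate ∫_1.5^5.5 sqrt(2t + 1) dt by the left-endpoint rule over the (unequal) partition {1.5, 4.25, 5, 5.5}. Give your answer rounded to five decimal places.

9.46997

Subinterval widths: 2.75, 0.75, 0.5.
Left endpoints: 1.5, 4.25, 5.
f(1.5) ≈ 2.00000, f(4.25) ≈ 3.08221, f(5) ≈ 3.31662.
Sum = Σ Δt_i · f(t_i).
Sum ≈ 9.46997.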